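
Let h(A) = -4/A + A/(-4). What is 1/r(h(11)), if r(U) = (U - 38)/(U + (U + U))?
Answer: 137/603 ≈ 0.22720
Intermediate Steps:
h(A) = -4/A - A/4 (h(A) = -4/A + A*(-1/4) = -4/A - A/4)
r(U) = (-38 + U)/(3*U) (r(U) = (-38 + U)/(U + 2*U) = (-38 + U)/((3*U)) = (-38 + U)*(1/(3*U)) = (-38 + U)/(3*U))
1/r(h(11)) = 1/((-38 + (-4/11 - 1/4*11))/(3*(-4/11 - 1/4*11))) = 1/((-38 + (-4*1/11 - 11/4))/(3*(-4*1/11 - 11/4))) = 1/((-38 + (-4/11 - 11/4))/(3*(-4/11 - 11/4))) = 1/((-38 - 137/44)/(3*(-137/44))) = 1/((1/3)*(-44/137)*(-1809/44)) = 1/(603/137) = 137/603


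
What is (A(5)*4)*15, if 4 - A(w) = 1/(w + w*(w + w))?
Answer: 2628/11 ≈ 238.91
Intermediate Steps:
A(w) = 4 - 1/(w + 2*w²) (A(w) = 4 - 1/(w + w*(w + w)) = 4 - 1/(w + w*(2*w)) = 4 - 1/(w + 2*w²))
(A(5)*4)*15 = (((-1 + 4*5 + 8*5²)/(5*(1 + 2*5)))*4)*15 = (((-1 + 20 + 8*25)/(5*(1 + 10)))*4)*15 = (((⅕)*(-1 + 20 + 200)/11)*4)*15 = (((⅕)*(1/11)*219)*4)*15 = ((219/55)*4)*15 = (876/55)*15 = 2628/11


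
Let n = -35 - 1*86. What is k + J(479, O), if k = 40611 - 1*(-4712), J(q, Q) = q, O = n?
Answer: 45802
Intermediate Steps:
n = -121 (n = -35 - 86 = -121)
O = -121
k = 45323 (k = 40611 + 4712 = 45323)
k + J(479, O) = 45323 + 479 = 45802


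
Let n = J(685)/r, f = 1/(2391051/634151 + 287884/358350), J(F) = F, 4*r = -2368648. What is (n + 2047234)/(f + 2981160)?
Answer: 210008761976282276742747/305812509523684640313830 ≈ 0.68672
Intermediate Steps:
r = -592162 (r = (¼)*(-2368648) = -592162)
f = 113624005425/519697526167 (f = 1/(2391051*(1/634151) + 287884*(1/358350)) = 1/(2391051/634151 + 143942/179175) = 1/(519697526167/113624005425) = 113624005425/519697526167 ≈ 0.21863)
n = -685/592162 (n = 685/(-592162) = 685*(-1/592162) = -685/592162 ≈ -0.0011568)
(n + 2047234)/(f + 2981160) = (-685/592162 + 2047234)/(113624005425/519697526167 + 2981160) = 1212294179223/(592162*(1549301590732019145/519697526167)) = (1212294179223/592162)*(519697526167/1549301590732019145) = 210008761976282276742747/305812509523684640313830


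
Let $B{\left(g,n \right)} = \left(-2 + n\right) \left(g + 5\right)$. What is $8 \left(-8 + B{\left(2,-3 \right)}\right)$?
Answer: $-344$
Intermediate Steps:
$B{\left(g,n \right)} = \left(-2 + n\right) \left(5 + g\right)$
$8 \left(-8 + B{\left(2,-3 \right)}\right) = 8 \left(-8 + \left(-10 - 4 + 5 \left(-3\right) + 2 \left(-3\right)\right)\right) = 8 \left(-8 - 35\right) = 8 \left(-43\right) = -344$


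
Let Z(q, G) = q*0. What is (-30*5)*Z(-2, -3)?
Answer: 0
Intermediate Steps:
Z(q, G) = 0
(-30*5)*Z(-2, -3) = -30*5*0 = -150*0 = 0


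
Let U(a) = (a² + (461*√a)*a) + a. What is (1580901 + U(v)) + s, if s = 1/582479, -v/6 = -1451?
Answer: 45074579982598/582479 + 4013466*√8706 ≈ 4.5186e+8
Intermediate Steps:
v = 8706 (v = -6*(-1451) = 8706)
U(a) = a + a² + 461*a^(3/2) (U(a) = (a² + 461*a^(3/2)) + a = a + a² + 461*a^(3/2))
s = 1/582479 ≈ 1.7168e-6
(1580901 + U(v)) + s = (1580901 + (8706 + 8706² + 461*8706^(3/2))) + 1/582479 = (1580901 + (8706 + 75794436 + 461*(8706*√8706))) + 1/582479 = (1580901 + (8706 + 75794436 + 4013466*√8706)) + 1/582479 = (1580901 + (75803142 + 4013466*√8706)) + 1/582479 = (77384043 + 4013466*√8706) + 1/582479 = 45074579982598/582479 + 4013466*√8706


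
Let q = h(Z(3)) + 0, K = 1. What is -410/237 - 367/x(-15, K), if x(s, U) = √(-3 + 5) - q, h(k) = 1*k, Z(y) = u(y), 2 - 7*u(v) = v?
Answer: 569083/22989 - 17983*√2/97 ≈ -237.43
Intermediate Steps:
u(v) = 2/7 - v/7
Z(y) = 2/7 - y/7
h(k) = k
q = -⅐ (q = (2/7 - ⅐*3) + 0 = (2/7 - 3/7) + 0 = -⅐ + 0 = -⅐ ≈ -0.14286)
x(s, U) = ⅐ + √2 (x(s, U) = √(-3 + 5) - 1*(-⅐) = √2 + ⅐ = ⅐ + √2)
-410/237 - 367/x(-15, K) = -410/237 - 367/(⅐ + √2)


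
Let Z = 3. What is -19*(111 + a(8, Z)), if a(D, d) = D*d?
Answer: -2565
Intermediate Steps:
-19*(111 + a(8, Z)) = -19*(111 + 8*3) = -19*(111 + 24) = -19*135 = -2565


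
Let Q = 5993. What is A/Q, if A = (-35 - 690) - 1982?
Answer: -2707/5993 ≈ -0.45169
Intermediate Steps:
A = -2707 (A = -725 - 1982 = -2707)
A/Q = -2707/5993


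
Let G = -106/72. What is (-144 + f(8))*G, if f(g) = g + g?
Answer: 1696/9 ≈ 188.44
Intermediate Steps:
f(g) = 2*g
G = -53/36 (G = -106*1/72 = -53/36 ≈ -1.4722)
(-144 + f(8))*G = (-144 + 2*8)*(-53/36) = (-144 + 16)*(-53/36) = -128*(-53/36) = 1696/9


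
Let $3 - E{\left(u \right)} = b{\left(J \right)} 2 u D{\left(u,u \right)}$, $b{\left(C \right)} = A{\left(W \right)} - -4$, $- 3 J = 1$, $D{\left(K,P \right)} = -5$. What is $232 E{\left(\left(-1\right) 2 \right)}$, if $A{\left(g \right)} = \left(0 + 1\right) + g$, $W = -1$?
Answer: $-17864$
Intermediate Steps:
$A{\left(g \right)} = 1 + g$
$J = - \frac{1}{3}$ ($J = \left(- \frac{1}{3}\right) 1 = - \frac{1}{3} \approx -0.33333$)
$b{\left(C \right)} = 4$ ($b{\left(C \right)} = \left(1 - 1\right) - -4 = 0 + 4 = 4$)
$E{\left(u \right)} = 3 + 40 u$ ($E{\left(u \right)} = 3 - 4 \cdot 2 u \left(-5\right) = 3 - 8 u \left(-5\right) = 3 - - 40 u = 3 + 40 u$)
$232 E{\left(\left(-1\right) 2 \right)} = 232 \left(3 + 40 \left(\left(-1\right) 2\right)\right) = 232 \left(3 + 40 \left(-2\right)\right) = 232 \left(3 - 80\right) = 232 \left(-77\right) = -17864$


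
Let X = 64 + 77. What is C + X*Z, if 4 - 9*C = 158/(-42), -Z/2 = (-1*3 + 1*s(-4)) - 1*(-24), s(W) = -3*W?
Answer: -1758671/189 ≈ -9305.1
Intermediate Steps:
X = 141
Z = -66 (Z = -2*((-1*3 + 1*(-3*(-4))) - 1*(-24)) = -2*((-3 + 1*12) + 24) = -2*((-3 + 12) + 24) = -2*(9 + 24) = -2*33 = -66)
C = 163/189 (C = 4/9 - 158/(9*(-42)) = 4/9 - 158*(-1)/(9*42) = 4/9 - 1/9*(-79/21) = 4/9 + 79/189 = 163/189 ≈ 0.86243)
C + X*Z = 163/189 + 141*(-66) = 163/189 - 9306 = -1758671/189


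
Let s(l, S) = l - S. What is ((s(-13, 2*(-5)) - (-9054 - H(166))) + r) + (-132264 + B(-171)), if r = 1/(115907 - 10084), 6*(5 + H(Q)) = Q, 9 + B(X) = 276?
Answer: -39024347707/317469 ≈ -1.2292e+5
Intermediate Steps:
B(X) = 267 (B(X) = -9 + 276 = 267)
H(Q) = -5 + Q/6
r = 1/105823 ≈ 9.4497e-6
((s(-13, 2*(-5)) - (-9054 - H(166))) + r) + (-132264 + B(-171)) = (((-13 - 2*(-5)) - (-9054 - (-5 + (1/6)*166))) + 1/105823) + (-132264 + 267) = (((-13 - 1*(-10)) - (-9054 - (-5 + 83/3))) + 1/105823) - 131997 = (((-13 + 10) - (-9054 - 1*68/3)) + 1/105823) - 131997 = ((-3 - (-9054 - 68/3)) + 1/105823) - 131997 = ((-3 - 1*(-27230/3)) + 1/105823) - 131997 = ((-3 + 27230/3) + 1/105823) - 131997 = (27221/3 + 1/105823) - 131997 = 2880607886/317469 - 131997 = -39024347707/317469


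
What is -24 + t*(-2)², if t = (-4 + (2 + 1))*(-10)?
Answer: 16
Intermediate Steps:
t = 10 (t = (-4 + 3)*(-10) = -1*(-10) = 10)
-24 + t*(-2)² = -24 + 10*(-2)² = -24 + 10*4 = -24 + 40 = 16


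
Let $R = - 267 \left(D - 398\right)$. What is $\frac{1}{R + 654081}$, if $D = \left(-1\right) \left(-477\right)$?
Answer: $\frac{1}{632988} \approx 1.5798 \cdot 10^{-6}$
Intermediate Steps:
$D = 477$
$R = -21093$ ($R = - 267 \left(477 - 398\right) = \left(-267\right) 79 = -21093$)
$\frac{1}{R + 654081} = \frac{1}{-21093 + 654081} = \frac{1}{632988}$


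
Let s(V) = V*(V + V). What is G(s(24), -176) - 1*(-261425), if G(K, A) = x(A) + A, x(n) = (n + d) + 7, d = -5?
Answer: 261075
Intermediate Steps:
s(V) = 2*V**2 (s(V) = V*(2*V) = 2*V**2)
x(n) = 2 + n (x(n) = (n - 5) + 7 = (-5 + n) + 7 = 2 + n)
G(K, A) = 2 + 2*A (G(K, A) = (2 + A) + A = 2 + 2*A)
G(s(24), -176) - 1*(-261425) = (2 + 2*(-176)) - 1*(-261425) = (2 - 352) + 261425 = -350 + 261425 = 261075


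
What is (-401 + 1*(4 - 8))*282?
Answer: -114210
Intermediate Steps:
(-401 + 1*(4 - 8))*282 = (-401 + 1*(-4))*282 = (-401 - 4)*282 = -405*282 = -114210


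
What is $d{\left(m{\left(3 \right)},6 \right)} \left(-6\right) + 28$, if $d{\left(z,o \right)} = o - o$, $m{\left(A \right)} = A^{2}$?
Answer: $28$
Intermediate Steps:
$d{\left(z,o \right)} = 0$
$d{\left(m{\left(3 \right)},6 \right)} \left(-6\right) + 28 = 0 \left(-6\right) + 28 = 0 + 28 = 28$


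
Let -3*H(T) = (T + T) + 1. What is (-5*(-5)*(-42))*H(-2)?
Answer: -1050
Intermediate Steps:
H(T) = -1/3 - 2*T/3 (H(T) = -((T + T) + 1)/3 = -(2*T + 1)/3 = -(1 + 2*T)/3 = -1/3 - 2*T/3)
(-5*(-5)*(-42))*H(-2) = (-5*(-5)*(-42))*(-1/3 - 2/3*(-2)) = (25*(-42))*(-1/3 + 4/3) = -1050*1 = -1050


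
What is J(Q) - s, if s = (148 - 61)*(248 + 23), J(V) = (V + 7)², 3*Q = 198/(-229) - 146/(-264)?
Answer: -193496444494751/8223587856 ≈ -23529.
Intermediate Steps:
Q = -9419/90684 (Q = (198/(-229) - 146/(-264))/3 = (198*(-1/229) - 146*(-1/264))/3 = (-198/229 + 73/132)/3 = (⅓)*(-9419/30228) = -9419/90684 ≈ -0.10387)
J(V) = (7 + V)²
s = 23577 (s = 87*271 = 23577)
J(Q) - s = (7 - 9419/90684)² - 1*23577 = (625369/90684)² - 23577 = 391086386161/8223587856 - 23577 = -193496444494751/8223587856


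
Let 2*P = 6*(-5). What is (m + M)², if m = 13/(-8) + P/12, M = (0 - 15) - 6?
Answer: 36481/64 ≈ 570.02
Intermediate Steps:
P = -15 (P = (6*(-5))/2 = (½)*(-30) = -15)
M = -21 (M = -15 - 6 = -21)
m = -23/8 (m = 13/(-8) - 15/12 = 13*(-⅛) - 15*1/12 = -13/8 - 5/4 = -23/8 ≈ -2.8750)
(m + M)² = (-23/8 - 21)² = (-191/8)² = 36481/64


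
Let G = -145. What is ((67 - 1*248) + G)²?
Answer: 106276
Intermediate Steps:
((67 - 1*248) + G)² = ((67 - 1*248) - 145)² = ((67 - 248) - 145)² = (-181 - 145)² = (-326)² = 106276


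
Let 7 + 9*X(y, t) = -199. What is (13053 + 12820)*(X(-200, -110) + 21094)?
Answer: 4906555720/9 ≈ 5.4517e+8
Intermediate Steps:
X(y, t) = -206/9 (X(y, t) = -7/9 + (⅑)*(-199) = -7/9 - 199/9 = -206/9)
(13053 + 12820)*(X(-200, -110) + 21094) = (13053 + 12820)*(-206/9 + 21094) = 25873*(189640/9) = 4906555720/9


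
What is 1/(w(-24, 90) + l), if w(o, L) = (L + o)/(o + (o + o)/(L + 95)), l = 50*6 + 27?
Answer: 68/22051 ≈ 0.0030838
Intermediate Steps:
l = 327 (l = 300 + 27 = 327)
w(o, L) = (L + o)/(o + 2*o/(95 + L)) (w(o, L) = (L + o)/(o + (2*o)/(95 + L)) = (L + o)/(o + 2*o/(95 + L)))
1/(w(-24, 90) + l) = 1/((90² + 95*90 + 95*(-24) + 90*(-24))/((-24)*(97 + 90)) + 327) = 1/(-1/24*(8100 + 8550 - 2280 - 2160)/187 + 327) = 1/(-1/24*1/187*12210 + 327) = 1/(-185/68 + 327) = 1/(22051/68) = 68/22051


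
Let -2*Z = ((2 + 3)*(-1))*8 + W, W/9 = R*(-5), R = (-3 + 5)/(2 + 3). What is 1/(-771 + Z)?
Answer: -1/742 ≈ -0.0013477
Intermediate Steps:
R = ⅖ (R = 2/5 = 2*(⅕) = ⅖ ≈ 0.40000)
W = -18 (W = 9*((⅖)*(-5)) = 9*(-2) = -18)
Z = 29 (Z = -(((2 + 3)*(-1))*8 - 18)/2 = -((5*(-1))*8 - 18)/2 = -(-5*8 - 18)/2 = -(-40 - 18)/2 = -½*(-58) = 29)
1/(-771 + Z) = 1/(-771 + 29) = 1/(-742) = -1/742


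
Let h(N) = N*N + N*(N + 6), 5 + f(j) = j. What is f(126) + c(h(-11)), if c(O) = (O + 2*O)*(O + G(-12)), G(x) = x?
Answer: 86713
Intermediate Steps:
f(j) = -5 + j
h(N) = N² + N*(6 + N)
c(O) = 3*O*(-12 + O) (c(O) = (O + 2*O)*(O - 12) = (3*O)*(-12 + O) = 3*O*(-12 + O))
f(126) + c(h(-11)) = (-5 + 126) + 3*(2*(-11)*(3 - 11))*(-12 + 2*(-11)*(3 - 11)) = 121 + 3*(2*(-11)*(-8))*(-12 + 2*(-11)*(-8)) = 121 + 3*176*(-12 + 176) = 121 + 3*176*164 = 121 + 86592 = 86713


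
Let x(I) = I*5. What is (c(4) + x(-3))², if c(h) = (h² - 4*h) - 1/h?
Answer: 3721/16 ≈ 232.56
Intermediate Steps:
x(I) = 5*I
c(h) = h² - 1/h - 4*h
(c(4) + x(-3))² = ((-1 + 4²*(-4 + 4))/4 + 5*(-3))² = ((-1 + 16*0)/4 - 15)² = ((-1 + 0)/4 - 15)² = ((¼)*(-1) - 15)² = (-¼ - 15)² = (-61/4)² = 3721/16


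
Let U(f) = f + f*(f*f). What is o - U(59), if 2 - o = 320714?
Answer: -526150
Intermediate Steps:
o = -320712 (o = 2 - 1*320714 = 2 - 320714 = -320712)
U(f) = f + f³ (U(f) = f + f*f² = f + f³)
o - U(59) = -320712 - (59 + 59³) = -320712 - (59 + 205379) = -320712 - 1*205438 = -320712 - 205438 = -526150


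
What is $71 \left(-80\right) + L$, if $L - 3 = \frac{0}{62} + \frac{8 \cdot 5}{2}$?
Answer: $-5657$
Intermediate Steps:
$L = 23$ ($L = 3 + \left(\frac{0}{62} + \frac{8 \cdot 5}{2}\right) = 3 + \left(0 \cdot \frac{1}{62} + 40 \cdot \frac{1}{2}\right) = 3 + \left(0 + 20\right) = 3 + 20 = 23$)
$71 \left(-80\right) + L = 71 \left(-80\right) + 23 = -5680 + 23 = -5657$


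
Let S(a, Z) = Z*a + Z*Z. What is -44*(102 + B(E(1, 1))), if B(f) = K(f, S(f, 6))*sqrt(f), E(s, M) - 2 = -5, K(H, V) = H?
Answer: -4488 + 132*I*sqrt(3) ≈ -4488.0 + 228.63*I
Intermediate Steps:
S(a, Z) = Z**2 + Z*a (S(a, Z) = Z*a + Z**2 = Z**2 + Z*a)
E(s, M) = -3 (E(s, M) = 2 - 5 = -3)
B(f) = f**(3/2) (B(f) = f*sqrt(f) = f**(3/2))
-44*(102 + B(E(1, 1))) = -44*(102 + (-3)**(3/2)) = -44*(102 - 3*I*sqrt(3)) = -4488 + 132*I*sqrt(3)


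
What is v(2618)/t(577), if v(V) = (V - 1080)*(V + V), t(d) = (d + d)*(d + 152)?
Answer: 4026484/420633 ≈ 9.5724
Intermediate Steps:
t(d) = 2*d*(152 + d) (t(d) = (2*d)*(152 + d) = 2*d*(152 + d))
v(V) = 2*V*(-1080 + V) (v(V) = (-1080 + V)*(2*V) = 2*V*(-1080 + V))
v(2618)/t(577) = (2*2618*(-1080 + 2618))/((2*577*(152 + 577))) = (2*2618*1538)/((2*577*729)) = 8052968/841266 = 8052968*(1/841266) = 4026484/420633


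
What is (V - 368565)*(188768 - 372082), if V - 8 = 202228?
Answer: 30490434306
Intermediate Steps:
V = 202236 (V = 8 + 202228 = 202236)
(V - 368565)*(188768 - 372082) = (202236 - 368565)*(188768 - 372082) = -166329*(-183314) = 30490434306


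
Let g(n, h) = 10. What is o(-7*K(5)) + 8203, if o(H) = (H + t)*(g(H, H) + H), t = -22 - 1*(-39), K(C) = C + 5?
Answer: 11383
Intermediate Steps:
K(C) = 5 + C
t = 17 (t = -22 + 39 = 17)
o(H) = (10 + H)*(17 + H) (o(H) = (H + 17)*(10 + H) = (17 + H)*(10 + H) = (10 + H)*(17 + H))
o(-7*K(5)) + 8203 = (170 + (-7*(5 + 5))**2 + 27*(-7*(5 + 5))) + 8203 = (170 + (-7*10)**2 + 27*(-7*10)) + 8203 = (170 + (-70)**2 + 27*(-70)) + 8203 = (170 + 4900 - 1890) + 8203 = 3180 + 8203 = 11383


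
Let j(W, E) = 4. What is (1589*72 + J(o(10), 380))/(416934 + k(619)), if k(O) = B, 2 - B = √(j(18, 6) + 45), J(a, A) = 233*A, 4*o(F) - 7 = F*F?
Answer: 202948/416929 ≈ 0.48677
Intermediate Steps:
o(F) = 7/4 + F²/4 (o(F) = 7/4 + (F*F)/4 = 7/4 + F²/4)
B = -5 (B = 2 - √(4 + 45) = 2 - √49 = 2 - 1*7 = 2 - 7 = -5)
k(O) = -5
(1589*72 + J(o(10), 380))/(416934 + k(619)) = (1589*72 + 233*380)/(416934 - 5) = (114408 + 88540)/416929 = 202948*(1/416929) = 202948/416929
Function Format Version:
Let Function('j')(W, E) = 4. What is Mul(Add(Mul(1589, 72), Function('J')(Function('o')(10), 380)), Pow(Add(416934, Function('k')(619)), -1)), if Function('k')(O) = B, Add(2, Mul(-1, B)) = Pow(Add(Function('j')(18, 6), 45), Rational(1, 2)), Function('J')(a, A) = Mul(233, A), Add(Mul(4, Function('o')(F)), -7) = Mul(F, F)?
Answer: Rational(202948, 416929) ≈ 0.48677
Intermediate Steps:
Function('o')(F) = Add(Rational(7, 4), Mul(Rational(1, 4), Pow(F, 2))) (Function('o')(F) = Add(Rational(7, 4), Mul(Rational(1, 4), Mul(F, F))) = Add(Rational(7, 4), Mul(Rational(1, 4), Pow(F, 2))))
B = -5 (B = Add(2, Mul(-1, Pow(Add(4, 45), Rational(1, 2)))) = Add(2, Mul(-1, Pow(49, Rational(1, 2)))) = Add(2, Mul(-1, 7)) = Add(2, -7) = -5)
Function('k')(O) = -5
Mul(Add(Mul(1589, 72), Function('J')(Function('o')(10), 380)), Pow(Add(416934, Function('k')(619)), -1)) = Mul(Add(Mul(1589, 72), Mul(233, 380)), Pow(Add(416934, -5), -1)) = Mul(Add(114408, 88540), Pow(416929, -1)) = Mul(202948, Rational(1, 416929)) = Rational(202948, 416929)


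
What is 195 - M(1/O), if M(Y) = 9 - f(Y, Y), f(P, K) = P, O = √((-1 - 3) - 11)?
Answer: 186 - I*√15/15 ≈ 186.0 - 0.2582*I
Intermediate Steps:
O = I*√15 (O = √(-4 - 11) = √(-15) = I*√15 ≈ 3.873*I)
M(Y) = 9 - Y
195 - M(1/O) = 195 - (9 - 1/(I*√15)) = 195 - (9 - (-1)*I*√15/15) = 195 - (9 + I*√15/15) = 195 + (-9 - I*√15/15) = 186 - I*√15/15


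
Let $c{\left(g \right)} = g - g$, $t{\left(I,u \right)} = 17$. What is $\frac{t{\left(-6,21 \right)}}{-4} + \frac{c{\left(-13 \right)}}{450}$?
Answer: $- \frac{17}{4} \approx -4.25$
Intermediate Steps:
$c{\left(g \right)} = 0$
$\frac{t{\left(-6,21 \right)}}{-4} + \frac{c{\left(-13 \right)}}{450} = \frac{17}{-4} + \frac{0}{450} = 17 \left(- \frac{1}{4}\right) + 0 \cdot \frac{1}{450} = - \frac{17}{4} + 0 = - \frac{17}{4}$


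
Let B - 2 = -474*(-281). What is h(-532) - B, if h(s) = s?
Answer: -133728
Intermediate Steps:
B = 133196 (B = 2 - 474*(-281) = 2 + 133194 = 133196)
h(-532) - B = -532 - 1*133196 = -532 - 133196 = -133728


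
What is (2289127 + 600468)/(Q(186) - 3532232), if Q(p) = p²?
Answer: -2889595/3497636 ≈ -0.82616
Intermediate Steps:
(2289127 + 600468)/(Q(186) - 3532232) = (2289127 + 600468)/(186² - 3532232) = 2889595/(34596 - 3532232) = 2889595/(-3497636) = 2889595*(-1/3497636) = -2889595/3497636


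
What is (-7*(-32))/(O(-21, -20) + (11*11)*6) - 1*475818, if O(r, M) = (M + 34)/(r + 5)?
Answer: -2760218426/5801 ≈ -4.7582e+5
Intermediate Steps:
O(r, M) = (34 + M)/(5 + r)
(-7*(-32))/(O(-21, -20) + (11*11)*6) - 1*475818 = (-7*(-32))/((34 - 20)/(5 - 21) + (11*11)*6) - 1*475818 = 224/(14/(-16) + 121*6) - 475818 = 224/(-1/16*14 + 726) - 475818 = 224/(-7/8 + 726) - 475818 = 224/(5801/8) - 475818 = 224*(8/5801) - 475818 = 1792/5801 - 475818 = -2760218426/5801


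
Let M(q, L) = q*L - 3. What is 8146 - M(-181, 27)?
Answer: 13036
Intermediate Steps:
M(q, L) = -3 + L*q (M(q, L) = L*q - 3 = -3 + L*q)
8146 - M(-181, 27) = 8146 - (-3 + 27*(-181)) = 8146 - (-3 - 4887) = 8146 - 1*(-4890) = 8146 + 4890 = 13036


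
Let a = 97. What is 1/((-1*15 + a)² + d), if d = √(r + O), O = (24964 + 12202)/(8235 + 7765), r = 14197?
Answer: 53792000/361583813417 - 40*√567972915/361583813417 ≈ 0.00014613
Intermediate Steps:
O = 18583/8000 (O = 37166/16000 = 37166*(1/16000) = 18583/8000 ≈ 2.3229)
d = √567972915/200 (d = √(14197 + 18583/8000) = √(113594583/8000) = √567972915/200 ≈ 119.16)
1/((-1*15 + a)² + d) = 1/((-1*15 + 97)² + √567972915/200) = 1/((-15 + 97)² + √567972915/200) = 1/(82² + √567972915/200) = 1/(6724 + √567972915/200)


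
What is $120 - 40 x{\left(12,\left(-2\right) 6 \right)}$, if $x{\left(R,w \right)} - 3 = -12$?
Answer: $480$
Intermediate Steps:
$x{\left(R,w \right)} = -9$ ($x{\left(R,w \right)} = 3 - 12 = -9$)
$120 - 40 x{\left(12,\left(-2\right) 6 \right)} = 120 - -360 = 120 + 360 = 480$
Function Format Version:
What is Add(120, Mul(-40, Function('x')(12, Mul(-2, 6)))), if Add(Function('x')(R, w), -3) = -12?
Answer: 480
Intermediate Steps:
Function('x')(R, w) = -9 (Function('x')(R, w) = Add(3, -12) = -9)
Add(120, Mul(-40, Function('x')(12, Mul(-2, 6)))) = Add(120, Mul(-40, -9)) = Add(120, 360) = 480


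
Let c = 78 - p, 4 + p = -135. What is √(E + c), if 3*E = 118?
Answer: √2307/3 ≈ 16.010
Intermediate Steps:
p = -139 (p = -4 - 135 = -139)
E = 118/3 (E = (⅓)*118 = 118/3 ≈ 39.333)
c = 217 (c = 78 - 1*(-139) = 78 + 139 = 217)
√(E + c) = √(118/3 + 217) = √(769/3) = √2307/3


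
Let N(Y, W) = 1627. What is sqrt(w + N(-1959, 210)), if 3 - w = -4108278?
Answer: 2*sqrt(1027477) ≈ 2027.3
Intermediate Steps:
w = 4108281 (w = 3 - 1*(-4108278) = 3 + 4108278 = 4108281)
sqrt(w + N(-1959, 210)) = sqrt(4108281 + 1627) = sqrt(4109908) = 2*sqrt(1027477)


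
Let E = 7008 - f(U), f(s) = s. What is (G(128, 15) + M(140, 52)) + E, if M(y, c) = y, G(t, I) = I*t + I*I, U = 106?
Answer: 9187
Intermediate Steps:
G(t, I) = I**2 + I*t (G(t, I) = I*t + I**2 = I**2 + I*t)
E = 6902 (E = 7008 - 1*106 = 7008 - 106 = 6902)
(G(128, 15) + M(140, 52)) + E = (15*(15 + 128) + 140) + 6902 = (15*143 + 140) + 6902 = (2145 + 140) + 6902 = 2285 + 6902 = 9187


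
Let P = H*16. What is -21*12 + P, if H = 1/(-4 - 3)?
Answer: -1780/7 ≈ -254.29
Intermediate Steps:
H = -⅐ (H = 1/(-7) = -⅐ ≈ -0.14286)
P = -16/7 (P = -⅐*16 = -16/7 ≈ -2.2857)
-21*12 + P = -21*12 - 16/7 = -252 - 16/7 = -1780/7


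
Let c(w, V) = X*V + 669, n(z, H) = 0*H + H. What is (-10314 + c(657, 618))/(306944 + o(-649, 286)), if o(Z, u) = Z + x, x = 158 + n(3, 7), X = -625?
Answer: -79179/61292 ≈ -1.2918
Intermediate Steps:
n(z, H) = H (n(z, H) = 0 + H = H)
c(w, V) = 669 - 625*V (c(w, V) = -625*V + 669 = 669 - 625*V)
x = 165 (x = 158 + 7 = 165)
o(Z, u) = 165 + Z (o(Z, u) = Z + 165 = 165 + Z)
(-10314 + c(657, 618))/(306944 + o(-649, 286)) = (-10314 + (669 - 625*618))/(306944 + (165 - 649)) = (-10314 + (669 - 386250))/(306944 - 484) = (-10314 - 385581)/306460 = -395895*1/306460 = -79179/61292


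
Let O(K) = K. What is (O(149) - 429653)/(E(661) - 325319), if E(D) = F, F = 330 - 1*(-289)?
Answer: 107376/81175 ≈ 1.3228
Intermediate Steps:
F = 619 (F = 330 + 289 = 619)
E(D) = 619
(O(149) - 429653)/(E(661) - 325319) = (149 - 429653)/(619 - 325319) = -429504/(-324700) = -429504*(-1/324700) = 107376/81175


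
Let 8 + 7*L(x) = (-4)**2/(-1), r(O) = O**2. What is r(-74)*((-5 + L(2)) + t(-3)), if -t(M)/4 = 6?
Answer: -1243052/7 ≈ -1.7758e+5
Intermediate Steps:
t(M) = -24 (t(M) = -4*6 = -24)
L(x) = -24/7 (L(x) = -8/7 + ((-4)**2/(-1))/7 = -8/7 + (16*(-1))/7 = -8/7 + (1/7)*(-16) = -8/7 - 16/7 = -24/7)
r(-74)*((-5 + L(2)) + t(-3)) = (-74)**2*((-5 - 24/7) - 24) = 5476*(-59/7 - 24) = 5476*(-227/7) = -1243052/7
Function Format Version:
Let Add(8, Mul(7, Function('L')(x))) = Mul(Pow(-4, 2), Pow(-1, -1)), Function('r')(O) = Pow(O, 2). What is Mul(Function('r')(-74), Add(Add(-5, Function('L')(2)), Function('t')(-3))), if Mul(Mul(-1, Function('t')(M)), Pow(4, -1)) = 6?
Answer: Rational(-1243052, 7) ≈ -1.7758e+5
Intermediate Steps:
Function('t')(M) = -24 (Function('t')(M) = Mul(-4, 6) = -24)
Function('L')(x) = Rational(-24, 7) (Function('L')(x) = Add(Rational(-8, 7), Mul(Rational(1, 7), Mul(Pow(-4, 2), Pow(-1, -1)))) = Add(Rational(-8, 7), Mul(Rational(1, 7), Mul(16, -1))) = Add(Rational(-8, 7), Mul(Rational(1, 7), -16)) = Add(Rational(-8, 7), Rational(-16, 7)) = Rational(-24, 7))
Mul(Function('r')(-74), Add(Add(-5, Function('L')(2)), Function('t')(-3))) = Mul(Pow(-74, 2), Add(Add(-5, Rational(-24, 7)), -24)) = Mul(5476, Add(Rational(-59, 7), -24)) = Mul(5476, Rational(-227, 7)) = Rational(-1243052, 7)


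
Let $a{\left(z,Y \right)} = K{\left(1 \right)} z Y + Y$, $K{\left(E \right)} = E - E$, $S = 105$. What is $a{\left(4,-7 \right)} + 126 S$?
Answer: $13223$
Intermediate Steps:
$K{\left(E \right)} = 0$
$a{\left(z,Y \right)} = Y$ ($a{\left(z,Y \right)} = 0 z Y + Y = 0 Y + Y = 0 + Y = Y$)
$a{\left(4,-7 \right)} + 126 S = -7 + 126 \cdot 105 = -7 + 13230 = 13223$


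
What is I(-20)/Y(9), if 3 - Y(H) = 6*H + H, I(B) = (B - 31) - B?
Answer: 31/60 ≈ 0.51667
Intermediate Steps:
I(B) = -31 (I(B) = (-31 + B) - B = -31)
Y(H) = 3 - 7*H (Y(H) = 3 - (6*H + H) = 3 - 7*H)
I(-20)/Y(9) = -31/(3 - 7*9) = -31/(3 - 63) = -31/(-60) = -31*(-1/60) = 31/60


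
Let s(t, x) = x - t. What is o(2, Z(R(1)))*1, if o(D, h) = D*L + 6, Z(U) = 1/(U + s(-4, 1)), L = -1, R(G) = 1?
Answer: 4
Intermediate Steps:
Z(U) = 1/(5 + U) (Z(U) = 1/(U + (1 - 1*(-4))) = 1/(U + (1 + 4)) = 1/(U + 5) = 1/(5 + U))
o(D, h) = 6 - D (o(D, h) = D*(-1) + 6 = -D + 6 = 6 - D)
o(2, Z(R(1)))*1 = (6 - 1*2)*1 = (6 - 2)*1 = 4*1 = 4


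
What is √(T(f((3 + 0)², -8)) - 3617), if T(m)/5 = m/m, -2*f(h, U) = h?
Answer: 2*I*√903 ≈ 60.1*I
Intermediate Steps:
f(h, U) = -h/2
T(m) = 5 (T(m) = 5*(m/m) = 5*1 = 5)
√(T(f((3 + 0)², -8)) - 3617) = √(5 - 3617) = √(-3612) = 2*I*√903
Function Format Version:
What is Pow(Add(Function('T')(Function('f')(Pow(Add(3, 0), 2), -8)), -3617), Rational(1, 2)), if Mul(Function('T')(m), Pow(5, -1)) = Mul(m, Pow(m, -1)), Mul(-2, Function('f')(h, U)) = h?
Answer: Mul(2, I, Pow(903, Rational(1, 2))) ≈ Mul(60.100, I)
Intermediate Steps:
Function('f')(h, U) = Mul(Rational(-1, 2), h)
Function('T')(m) = 5 (Function('T')(m) = Mul(5, Mul(m, Pow(m, -1))) = Mul(5, 1) = 5)
Pow(Add(Function('T')(Function('f')(Pow(Add(3, 0), 2), -8)), -3617), Rational(1, 2)) = Pow(Add(5, -3617), Rational(1, 2)) = Pow(-3612, Rational(1, 2)) = Mul(2, I, Pow(903, Rational(1, 2)))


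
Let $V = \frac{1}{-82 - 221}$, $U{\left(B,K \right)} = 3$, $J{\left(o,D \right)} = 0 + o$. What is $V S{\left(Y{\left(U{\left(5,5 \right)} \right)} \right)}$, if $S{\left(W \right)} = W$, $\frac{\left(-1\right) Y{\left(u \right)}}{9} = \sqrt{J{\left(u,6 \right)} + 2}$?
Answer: $\frac{3 \sqrt{5}}{101} \approx 0.066418$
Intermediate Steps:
$J{\left(o,D \right)} = o$
$Y{\left(u \right)} = - 9 \sqrt{2 + u}$ ($Y{\left(u \right)} = - 9 \sqrt{u + 2} = - 9 \sqrt{2 + u}$)
$V = - \frac{1}{303}$ ($V = \frac{1}{-303} = - \frac{1}{303} \approx -0.0033003$)
$V S{\left(Y{\left(U{\left(5,5 \right)} \right)} \right)} = - \frac{\left(-9\right) \sqrt{2 + 3}}{303} = - \frac{\left(-9\right) \sqrt{5}}{303} = \frac{3 \sqrt{5}}{101}$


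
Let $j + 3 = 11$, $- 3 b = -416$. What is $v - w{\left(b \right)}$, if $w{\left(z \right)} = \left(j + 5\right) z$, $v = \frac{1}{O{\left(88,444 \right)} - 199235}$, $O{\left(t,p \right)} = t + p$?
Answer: $- \frac{1074585827}{596109} \approx -1802.7$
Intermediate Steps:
$b = \frac{416}{3}$ ($b = \left(- \frac{1}{3}\right) \left(-416\right) = \frac{416}{3} \approx 138.67$)
$j = 8$ ($j = -3 + 11 = 8$)
$O{\left(t,p \right)} = p + t$
$v = - \frac{1}{198703}$ ($v = \frac{1}{\left(444 + 88\right) - 199235} = \frac{1}{532 - 199235} = \frac{1}{-198703} = - \frac{1}{198703} \approx -5.0326 \cdot 10^{-6}$)
$w{\left(z \right)} = 13 z$ ($w{\left(z \right)} = \left(8 + 5\right) z = 13 z$)
$v - w{\left(b \right)} = - \frac{1}{198703} - 13 \cdot \frac{416}{3} = - \frac{1}{198703} - \frac{5408}{3} = - \frac{1074585827}{596109}$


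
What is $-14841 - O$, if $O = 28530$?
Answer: $-43371$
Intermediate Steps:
$-14841 - O = -14841 - 28530 = -43371$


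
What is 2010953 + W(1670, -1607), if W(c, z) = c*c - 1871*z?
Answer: 7806550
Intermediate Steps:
W(c, z) = c² - 1871*z
2010953 + W(1670, -1607) = 2010953 + (1670² - 1871*(-1607)) = 2010953 + (2788900 + 3006697) = 2010953 + 5795597 = 7806550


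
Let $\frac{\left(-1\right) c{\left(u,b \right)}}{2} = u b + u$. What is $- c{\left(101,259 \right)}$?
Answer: $52520$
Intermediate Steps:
$c{\left(u,b \right)} = - 2 u - 2 b u$ ($c{\left(u,b \right)} = - 2 \left(u b + u\right) = - 2 \left(b u + u\right) = - 2 \left(u + b u\right) = - 2 u - 2 b u$)
$- c{\left(101,259 \right)} = - \left(-2\right) 101 \left(1 + 259\right) = - \left(-2\right) 101 \cdot 260 = \left(-1\right) \left(-52520\right) = 52520$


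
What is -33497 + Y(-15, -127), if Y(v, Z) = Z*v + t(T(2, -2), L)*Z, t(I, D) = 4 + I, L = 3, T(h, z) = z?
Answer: -31846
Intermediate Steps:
Y(v, Z) = 2*Z + Z*v (Y(v, Z) = Z*v + (4 - 2)*Z = Z*v + 2*Z = 2*Z + Z*v)
-33497 + Y(-15, -127) = -33497 - 127*(2 - 15) = -33497 - 127*(-13) = -33497 + 1651 = -31846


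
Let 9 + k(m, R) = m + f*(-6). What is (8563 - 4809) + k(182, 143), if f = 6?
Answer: 3891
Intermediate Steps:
k(m, R) = -45 + m (k(m, R) = -9 + (m + 6*(-6)) = -9 + (m - 36) = -9 + (-36 + m) = -45 + m)
(8563 - 4809) + k(182, 143) = (8563 - 4809) + (-45 + 182) = 3754 + 137 = 3891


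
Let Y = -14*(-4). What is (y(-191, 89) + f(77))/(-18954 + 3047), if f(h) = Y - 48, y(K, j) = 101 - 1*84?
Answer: -25/15907 ≈ -0.0015716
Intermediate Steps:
Y = 56
y(K, j) = 17 (y(K, j) = 101 - 84 = 17)
f(h) = 8 (f(h) = 56 - 48 = 8)
(y(-191, 89) + f(77))/(-18954 + 3047) = (17 + 8)/(-18954 + 3047) = 25/(-15907) = 25*(-1/15907) = -25/15907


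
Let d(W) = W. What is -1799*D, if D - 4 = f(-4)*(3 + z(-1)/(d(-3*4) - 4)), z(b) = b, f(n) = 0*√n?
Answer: -7196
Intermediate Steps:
f(n) = 0
D = 4 (D = 4 + 0*(3 - 1/(-3*4 - 4)) = 4 + 0*(3 - 1/(-12 - 4)) = 4 + 0*(3 - 1/(-16)) = 4 + 0*(3 - 1/16*(-1)) = 4 + 0*(3 + 1/16) = 4 + 0*(49/16) = 4 + 0 = 4)
-1799*D = -1799*4 = -7196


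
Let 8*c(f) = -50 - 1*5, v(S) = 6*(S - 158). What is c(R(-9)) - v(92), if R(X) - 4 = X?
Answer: 3113/8 ≈ 389.13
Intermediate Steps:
R(X) = 4 + X
v(S) = -948 + 6*S (v(S) = 6*(-158 + S) = -948 + 6*S)
c(f) = -55/8 (c(f) = (-50 - 1*5)/8 = (-50 - 5)/8 = (⅛)*(-55) = -55/8)
c(R(-9)) - v(92) = -55/8 - (-948 + 6*92) = -55/8 - (-948 + 552) = -55/8 - 1*(-396) = -55/8 + 396 = 3113/8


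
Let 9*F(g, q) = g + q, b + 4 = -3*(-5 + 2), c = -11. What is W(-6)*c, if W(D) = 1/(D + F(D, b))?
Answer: 9/5 ≈ 1.8000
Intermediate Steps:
b = 5 (b = -4 - 3*(-5 + 2) = -4 - 3*(-3) = -4 + 9 = 5)
F(g, q) = g/9 + q/9 (F(g, q) = (g + q)/9 = g/9 + q/9)
W(D) = 1/(5/9 + 10*D/9) (W(D) = 1/(D + (D/9 + (1/9)*5)) = 1/(D + (D/9 + 5/9)) = 1/(D + (5/9 + D/9)) = 1/(5/9 + 10*D/9))
W(-6)*c = (9/(5*(1 + 2*(-6))))*(-11) = (9/(5*(1 - 12)))*(-11) = ((9/5)/(-11))*(-11) = ((9/5)*(-1/11))*(-11) = -9/55*(-11) = 9/5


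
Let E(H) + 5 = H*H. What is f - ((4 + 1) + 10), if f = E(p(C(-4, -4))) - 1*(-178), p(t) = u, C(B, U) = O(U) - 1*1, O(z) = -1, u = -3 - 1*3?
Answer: 194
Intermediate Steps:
u = -6 (u = -3 - 3 = -6)
C(B, U) = -2 (C(B, U) = -1 - 1*1 = -1 - 1 = -2)
p(t) = -6
E(H) = -5 + H² (E(H) = -5 + H*H = -5 + H²)
f = 209 (f = (-5 + (-6)²) - 1*(-178) = (-5 + 36) + 178 = 31 + 178 = 209)
f - ((4 + 1) + 10) = 209 - ((4 + 1) + 10) = 209 - (5 + 10) = 209 - 15 = 194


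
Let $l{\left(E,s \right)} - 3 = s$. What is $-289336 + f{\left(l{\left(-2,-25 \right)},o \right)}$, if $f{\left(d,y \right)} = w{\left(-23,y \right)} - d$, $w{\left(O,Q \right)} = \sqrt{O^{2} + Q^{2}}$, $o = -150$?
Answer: $-289314 + \sqrt{23029} \approx -2.8916 \cdot 10^{5}$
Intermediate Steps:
$l{\left(E,s \right)} = 3 + s$
$f{\left(d,y \right)} = \sqrt{529 + y^{2}} - d$ ($f{\left(d,y \right)} = \sqrt{\left(-23\right)^{2} + y^{2}} - d = \sqrt{529 + y^{2}} - d$)
$-289336 + f{\left(l{\left(-2,-25 \right)},o \right)} = -289336 - \left(-22 - \sqrt{529 + \left(-150\right)^{2}}\right) = -289336 - \left(-22 - \sqrt{529 + 22500}\right) = -289336 + \left(\sqrt{23029} + 22\right) = -289336 + \left(22 + \sqrt{23029}\right) = -289314 + \sqrt{23029}$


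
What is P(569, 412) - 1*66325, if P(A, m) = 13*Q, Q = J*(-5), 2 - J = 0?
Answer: -66455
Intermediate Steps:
J = 2 (J = 2 - 1*0 = 2 + 0 = 2)
Q = -10 (Q = 2*(-5) = -10)
P(A, m) = -130 (P(A, m) = 13*(-10) = -130)
P(569, 412) - 1*66325 = -130 - 1*66325 = -130 - 66325 = -66455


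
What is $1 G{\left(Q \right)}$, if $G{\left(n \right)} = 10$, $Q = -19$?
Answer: $10$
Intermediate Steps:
$1 G{\left(Q \right)} = 1 \cdot 10 = 10$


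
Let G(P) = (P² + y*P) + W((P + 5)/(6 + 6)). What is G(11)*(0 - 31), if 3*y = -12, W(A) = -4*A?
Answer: -6665/3 ≈ -2221.7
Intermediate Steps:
y = -4 (y = (⅓)*(-12) = -4)
G(P) = -5/3 + P² - 13*P/3 (G(P) = (P² - 4*P) - 4*(P + 5)/(6 + 6) = (P² - 4*P) - 4*(5 + P)/12 = (P² - 4*P) - 4*(5/12 + P/12) = (P² - 4*P) + (-5/3 - P/3) = -5/3 + P² - 13*P/3)
G(11)*(0 - 31) = (-5/3 + 11² - 13/3*11)*(0 - 31) = (-5/3 + 121 - 143/3)*(-31) = (215/3)*(-31) = -6665/3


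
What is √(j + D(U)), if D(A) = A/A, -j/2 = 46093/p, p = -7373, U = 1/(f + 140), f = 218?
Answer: √734048507/7373 ≈ 3.6747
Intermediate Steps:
U = 1/358 (U = 1/(218 + 140) = 1/358 ≈ 0.0027933)
j = 92186/7373 (j = -92186/(-7373) = -92186*(-1)/7373 = -2*(-46093/7373) = 92186/7373 ≈ 12.503)
D(A) = 1
√(j + D(U)) = √(92186/7373 + 1) = √(99559/7373) = √734048507/7373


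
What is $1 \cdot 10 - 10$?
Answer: $0$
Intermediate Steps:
$1 \cdot 10 - 10 = 10 - 10 = 0$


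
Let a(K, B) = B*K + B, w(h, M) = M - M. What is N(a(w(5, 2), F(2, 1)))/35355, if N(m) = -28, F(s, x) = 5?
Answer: -28/35355 ≈ -0.00079197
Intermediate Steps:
w(h, M) = 0
a(K, B) = B + B*K
N(a(w(5, 2), F(2, 1)))/35355 = -28/35355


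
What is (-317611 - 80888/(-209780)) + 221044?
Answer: -5064436093/52445 ≈ -96567.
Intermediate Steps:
(-317611 - 80888/(-209780)) + 221044 = (-317611 - 80888*(-1/209780)) + 221044 = (-317611 + 20222/52445) + 221044 = -16657088673/52445 + 221044 = -5064436093/52445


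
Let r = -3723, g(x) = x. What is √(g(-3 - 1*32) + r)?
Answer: I*√3758 ≈ 61.303*I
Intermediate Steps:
√(g(-3 - 1*32) + r) = √((-3 - 1*32) - 3723) = √((-3 - 32) - 3723) = √(-35 - 3723) = √(-3758) = I*√3758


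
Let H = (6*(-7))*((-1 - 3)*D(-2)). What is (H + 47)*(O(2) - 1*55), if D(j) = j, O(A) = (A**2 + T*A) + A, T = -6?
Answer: 17629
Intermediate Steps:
O(A) = A**2 - 5*A (O(A) = (A**2 - 6*A) + A = A**2 - 5*A)
H = -336 (H = (6*(-7))*((-1 - 3)*(-2)) = -(-168)*(-2) = -42*8 = -336)
(H + 47)*(O(2) - 1*55) = (-336 + 47)*(2*(-5 + 2) - 1*55) = -289*(2*(-3) - 55) = -289*(-6 - 55) = -289*(-61) = 17629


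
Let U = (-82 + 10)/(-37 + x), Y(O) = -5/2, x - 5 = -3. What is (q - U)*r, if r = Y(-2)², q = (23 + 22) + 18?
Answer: 10665/28 ≈ 380.89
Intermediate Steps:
x = 2 (x = 5 - 3 = 2)
Y(O) = -5/2 (Y(O) = -5*½ = -5/2)
U = 72/35 (U = (-82 + 10)/(-37 + 2) = -72/(-35) = -72*(-1/35) = 72/35 ≈ 2.0571)
q = 63 (q = 45 + 18 = 63)
r = 25/4 (r = (-5/2)² = 25/4 ≈ 6.2500)
(q - U)*r = (63 - 1*72/35)*(25/4) = (63 - 72/35)*(25/4) = (2133/35)*(25/4) = 10665/28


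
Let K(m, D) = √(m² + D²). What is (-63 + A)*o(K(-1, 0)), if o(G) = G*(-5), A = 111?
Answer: -240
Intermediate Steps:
K(m, D) = √(D² + m²)
o(G) = -5*G
(-63 + A)*o(K(-1, 0)) = (-63 + 111)*(-5*√(0² + (-1)²)) = 48*(-5*√(0 + 1)) = 48*(-5*√1) = 48*(-5*1) = 48*(-5) = -240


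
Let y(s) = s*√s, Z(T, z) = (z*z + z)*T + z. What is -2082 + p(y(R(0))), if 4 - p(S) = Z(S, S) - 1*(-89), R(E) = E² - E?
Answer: -2167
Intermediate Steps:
Z(T, z) = z + T*(z + z²) (Z(T, z) = (z² + z)*T + z = (z + z²)*T + z = T*(z + z²) + z = z + T*(z + z²))
y(s) = s^(3/2)
p(S) = -85 - S*(1 + S + S²) (p(S) = 4 - (S*(1 + S + S*S) - 1*(-89)) = 4 - (S*(1 + S + S²) + 89) = 4 - (89 + S*(1 + S + S²)) = 4 + (-89 - S*(1 + S + S²)) = -85 - S*(1 + S + S²))
-2082 + p(y(R(0))) = -2082 + (-85 - (0*(-1 + 0))^(3/2)*(1 + (0*(-1 + 0))^(3/2) + ((0*(-1 + 0))^(3/2))²)) = -2082 + (-85 - (0*(-1))^(3/2)*(1 + (0*(-1))^(3/2) + ((0*(-1))^(3/2))²)) = -2082 + (-85 - 0^(3/2)*(1 + 0^(3/2) + (0^(3/2))²)) = -2082 + (-85 - 1*0*(1 + 0 + 0²)) = -2082 + (-85 - 1*0*(1 + 0 + 0)) = -2082 + (-85 - 1*0*1) = -2082 + (-85 + 0) = -2082 - 85 = -2167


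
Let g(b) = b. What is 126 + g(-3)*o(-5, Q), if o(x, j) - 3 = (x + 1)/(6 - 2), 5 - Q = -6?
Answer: 120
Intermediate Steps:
Q = 11 (Q = 5 - 1*(-6) = 5 + 6 = 11)
o(x, j) = 13/4 + x/4 (o(x, j) = 3 + (x + 1)/(6 - 2) = 3 + (1 + x)/4 = 3 + (1 + x)*(¼) = 3 + (¼ + x/4) = 13/4 + x/4)
126 + g(-3)*o(-5, Q) = 126 - 3*(13/4 + (¼)*(-5)) = 126 - 3*(13/4 - 5/4) = 126 - 3*2 = 126 - 6 = 120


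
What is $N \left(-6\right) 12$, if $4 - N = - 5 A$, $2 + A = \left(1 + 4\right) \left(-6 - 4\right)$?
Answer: $18432$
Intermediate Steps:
$A = -52$ ($A = -2 + \left(1 + 4\right) \left(-6 - 4\right) = -2 + 5 \left(-10\right) = -2 - 50 = -52$)
$N = -256$ ($N = 4 - \left(-5\right) \left(-52\right) = 4 - 260 = -256$)
$N \left(-6\right) 12 = \left(-256\right) \left(-6\right) 12 = 1536 \cdot 12 = 18432$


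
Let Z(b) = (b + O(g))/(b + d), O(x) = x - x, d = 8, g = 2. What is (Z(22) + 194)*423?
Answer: 411861/5 ≈ 82372.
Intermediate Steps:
O(x) = 0
Z(b) = b/(8 + b) (Z(b) = (b + 0)/(b + 8) = b/(8 + b))
(Z(22) + 194)*423 = (22/(8 + 22) + 194)*423 = (22/30 + 194)*423 = (22*(1/30) + 194)*423 = (11/15 + 194)*423 = (2921/15)*423 = 411861/5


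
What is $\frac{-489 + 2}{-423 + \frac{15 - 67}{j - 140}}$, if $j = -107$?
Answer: $\frac{9253}{8033} \approx 1.1519$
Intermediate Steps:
$\frac{-489 + 2}{-423 + \frac{15 - 67}{j - 140}} = \frac{-489 + 2}{-423 + \frac{15 - 67}{-107 - 140}} = - \frac{487}{-423 - \frac{52}{-247}} = - \frac{487}{-423 - - \frac{4}{19}} = - \frac{487}{-423 + \frac{4}{19}} = - \frac{487}{- \frac{8033}{19}} = \left(-487\right) \left(- \frac{19}{8033}\right) = \frac{9253}{8033}$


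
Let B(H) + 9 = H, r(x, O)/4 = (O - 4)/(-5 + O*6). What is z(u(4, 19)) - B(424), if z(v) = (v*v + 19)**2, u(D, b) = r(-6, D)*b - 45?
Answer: 4177521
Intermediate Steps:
r(x, O) = 4*(-4 + O)/(-5 + 6*O) (r(x, O) = 4*((O - 4)/(-5 + O*6)) = 4*((-4 + O)/(-5 + 6*O)) = 4*(-4 + O)/(-5 + 6*O))
u(D, b) = -45 + 4*b*(-4 + D)/(-5 + 6*D) (u(D, b) = (4*(-4 + D)/(-5 + 6*D))*b - 45 = 4*b*(-4 + D)/(-5 + 6*D) - 45 = -45 + 4*b*(-4 + D)/(-5 + 6*D))
B(H) = -9 + H
z(v) = (19 + v**2)**2 (z(v) = (v**2 + 19)**2 = (19 + v**2)**2)
z(u(4, 19)) - B(424) = (19 + ((225 - 270*4 + 4*19*(-4 + 4))/(-5 + 6*4))**2)**2 - (-9 + 424) = (19 + ((225 - 1080 + 4*19*0)/(-5 + 24))**2)**2 - 1*415 = (19 + ((225 - 1080 + 0)/19)**2)**2 - 415 = (19 + ((1/19)*(-855))**2)**2 - 415 = (19 + (-45)**2)**2 - 415 = (19 + 2025)**2 - 415 = 2044**2 - 415 = 4177936 - 415 = 4177521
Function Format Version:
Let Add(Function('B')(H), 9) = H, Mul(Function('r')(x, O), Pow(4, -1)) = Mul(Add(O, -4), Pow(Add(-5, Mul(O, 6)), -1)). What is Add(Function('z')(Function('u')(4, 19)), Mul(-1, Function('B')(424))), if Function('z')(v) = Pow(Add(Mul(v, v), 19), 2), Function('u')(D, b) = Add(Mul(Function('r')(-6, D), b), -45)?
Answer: 4177521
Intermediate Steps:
Function('r')(x, O) = Mul(4, Pow(Add(-5, Mul(6, O)), -1), Add(-4, O)) (Function('r')(x, O) = Mul(4, Mul(Add(O, -4), Pow(Add(-5, Mul(O, 6)), -1))) = Mul(4, Mul(Add(-4, O), Pow(Add(-5, Mul(6, O)), -1))) = Mul(4, Mul(Pow(Add(-5, Mul(6, O)), -1), Add(-4, O))) = Mul(4, Pow(Add(-5, Mul(6, O)), -1), Add(-4, O)))
Function('u')(D, b) = Add(-45, Mul(4, b, Pow(Add(-5, Mul(6, D)), -1), Add(-4, D))) (Function('u')(D, b) = Add(Mul(Mul(4, Pow(Add(-5, Mul(6, D)), -1), Add(-4, D)), b), -45) = Add(Mul(4, b, Pow(Add(-5, Mul(6, D)), -1), Add(-4, D)), -45) = Add(-45, Mul(4, b, Pow(Add(-5, Mul(6, D)), -1), Add(-4, D))))
Function('B')(H) = Add(-9, H)
Function('z')(v) = Pow(Add(19, Pow(v, 2)), 2) (Function('z')(v) = Pow(Add(Pow(v, 2), 19), 2) = Pow(Add(19, Pow(v, 2)), 2))
Add(Function('z')(Function('u')(4, 19)), Mul(-1, Function('B')(424))) = Add(Pow(Add(19, Pow(Mul(Pow(Add(-5, Mul(6, 4)), -1), Add(225, Mul(-270, 4), Mul(4, 19, Add(-4, 4)))), 2)), 2), Mul(-1, Add(-9, 424))) = Add(Pow(Add(19, Pow(Mul(Pow(Add(-5, 24), -1), Add(225, -1080, Mul(4, 19, 0))), 2)), 2), Mul(-1, 415)) = Add(Pow(Add(19, Pow(Mul(Pow(19, -1), Add(225, -1080, 0)), 2)), 2), -415) = Add(Pow(Add(19, Pow(Mul(Rational(1, 19), -855), 2)), 2), -415) = Add(Pow(Add(19, Pow(-45, 2)), 2), -415) = Add(Pow(Add(19, 2025), 2), -415) = Add(Pow(2044, 2), -415) = Add(4177936, -415) = 4177521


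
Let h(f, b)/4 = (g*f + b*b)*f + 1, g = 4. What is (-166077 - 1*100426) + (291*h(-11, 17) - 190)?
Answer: -3402509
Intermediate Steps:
h(f, b) = 4 + 4*f*(b**2 + 4*f) (h(f, b) = 4*((4*f + b*b)*f + 1) = 4*((4*f + b**2)*f + 1) = 4*((b**2 + 4*f)*f + 1) = 4*(f*(b**2 + 4*f) + 1) = 4*(1 + f*(b**2 + 4*f)) = 4 + 4*f*(b**2 + 4*f))
(-166077 - 1*100426) + (291*h(-11, 17) - 190) = (-166077 - 1*100426) + (291*(4 + 16*(-11)**2 + 4*(-11)*17**2) - 190) = (-166077 - 100426) + (291*(4 + 16*121 + 4*(-11)*289) - 190) = -266503 + (291*(4 + 1936 - 12716) - 190) = -266503 + (291*(-10776) - 190) = -266503 + (-3135816 - 190) = -266503 - 3136006 = -3402509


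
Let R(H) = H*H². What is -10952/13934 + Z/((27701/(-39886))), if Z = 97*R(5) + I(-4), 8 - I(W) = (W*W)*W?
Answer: -3389524329790/192992867 ≈ -17563.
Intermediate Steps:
R(H) = H³
I(W) = 8 - W³ (I(W) = 8 - W*W*W = 8 - W²*W = 8 - W³)
Z = 12197 (Z = 97*5³ + (8 - 1*(-4)³) = 97*125 + (8 - 1*(-64)) = 12125 + (8 + 64) = 12125 + 72 = 12197)
-10952/13934 + Z/((27701/(-39886))) = -10952/13934 + 12197/((27701/(-39886))) = -10952*1/13934 + 12197/((27701*(-1/39886))) = -5476/6967 + 12197/(-27701/39886) = -5476/6967 + 12197*(-39886/27701) = -5476/6967 - 486489542/27701 = -3389524329790/192992867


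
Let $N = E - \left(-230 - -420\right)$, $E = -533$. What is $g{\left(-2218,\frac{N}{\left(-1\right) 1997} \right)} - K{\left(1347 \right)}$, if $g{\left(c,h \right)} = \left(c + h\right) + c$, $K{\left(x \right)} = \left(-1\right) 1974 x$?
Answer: $\frac{5301121097}{1997} \approx 2.6545 \cdot 10^{6}$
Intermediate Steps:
$K{\left(x \right)} = - 1974 x$
$N = -723$ ($N = -533 - \left(-230 - -420\right) = -533 - \left(-230 + 420\right) = -533 - 190 = -723$)
$g{\left(c,h \right)} = h + 2 c$
$g{\left(-2218,\frac{N}{\left(-1\right) 1997} \right)} - K{\left(1347 \right)} = \left(- \frac{723}{\left(-1\right) 1997} + 2 \left(-2218\right)\right) - \left(-1974\right) 1347 = \left(- \frac{723}{-1997} - 4436\right) - -2658978 = \left(\left(-723\right) \left(- \frac{1}{1997}\right) - 4436\right) + 2658978 = \left(\frac{723}{1997} - 4436\right) + 2658978 = - \frac{8857969}{1997} + 2658978 = \frac{5301121097}{1997}$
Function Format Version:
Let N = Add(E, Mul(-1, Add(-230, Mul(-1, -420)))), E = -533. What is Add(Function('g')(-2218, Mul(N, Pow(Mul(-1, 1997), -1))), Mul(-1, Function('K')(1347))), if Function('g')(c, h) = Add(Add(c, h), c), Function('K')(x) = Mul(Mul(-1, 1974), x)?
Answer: Rational(5301121097, 1997) ≈ 2.6545e+6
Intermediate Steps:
Function('K')(x) = Mul(-1974, x)
N = -723 (N = Add(-533, Mul(-1, Add(-230, Mul(-1, -420)))) = Add(-533, Mul(-1, Add(-230, 420))) = Add(-533, Mul(-1, 190)) = Add(-533, -190) = -723)
Function('g')(c, h) = Add(h, Mul(2, c))
Add(Function('g')(-2218, Mul(N, Pow(Mul(-1, 1997), -1))), Mul(-1, Function('K')(1347))) = Add(Add(Mul(-723, Pow(Mul(-1, 1997), -1)), Mul(2, -2218)), Mul(-1, Mul(-1974, 1347))) = Add(Add(Mul(-723, Pow(-1997, -1)), -4436), Mul(-1, -2658978)) = Add(Add(Mul(-723, Rational(-1, 1997)), -4436), 2658978) = Add(Add(Rational(723, 1997), -4436), 2658978) = Add(Rational(-8857969, 1997), 2658978) = Rational(5301121097, 1997)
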